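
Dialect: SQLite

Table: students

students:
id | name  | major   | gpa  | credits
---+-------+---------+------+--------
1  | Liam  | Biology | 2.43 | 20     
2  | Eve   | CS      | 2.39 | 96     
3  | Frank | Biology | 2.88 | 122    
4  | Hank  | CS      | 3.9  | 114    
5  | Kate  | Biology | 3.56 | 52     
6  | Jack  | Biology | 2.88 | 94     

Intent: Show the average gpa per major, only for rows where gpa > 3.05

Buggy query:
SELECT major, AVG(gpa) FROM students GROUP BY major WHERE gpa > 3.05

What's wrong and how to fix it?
Bug: WHERE cannot follow GROUP BY

Fix: Move the WHERE clause before GROUP BY

Corrected query:
SELECT major, AVG(gpa) FROM students WHERE gpa > 3.05 GROUP BY major

Result:
major   | AVG(gpa)
--------+---------
Biology | 3.56    
CS      | 3.9     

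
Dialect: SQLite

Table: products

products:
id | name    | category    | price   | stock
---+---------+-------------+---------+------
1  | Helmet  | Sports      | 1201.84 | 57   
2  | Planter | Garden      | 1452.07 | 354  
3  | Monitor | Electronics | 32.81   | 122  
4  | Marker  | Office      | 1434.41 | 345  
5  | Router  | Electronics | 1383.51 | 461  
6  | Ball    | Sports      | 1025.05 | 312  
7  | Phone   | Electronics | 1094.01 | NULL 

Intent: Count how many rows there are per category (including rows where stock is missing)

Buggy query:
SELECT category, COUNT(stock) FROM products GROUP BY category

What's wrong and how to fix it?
Bug: COUNT(column) counts non-NULL values only; rows with NULL stock aren't counted

Fix: Replace COUNT(stock) with COUNT(*)

Corrected query:
SELECT category, COUNT(*) FROM products GROUP BY category

Result:
category    | COUNT(*)
------------+---------
Electronics | 3       
Garden      | 1       
Office      | 1       
Sports      | 2       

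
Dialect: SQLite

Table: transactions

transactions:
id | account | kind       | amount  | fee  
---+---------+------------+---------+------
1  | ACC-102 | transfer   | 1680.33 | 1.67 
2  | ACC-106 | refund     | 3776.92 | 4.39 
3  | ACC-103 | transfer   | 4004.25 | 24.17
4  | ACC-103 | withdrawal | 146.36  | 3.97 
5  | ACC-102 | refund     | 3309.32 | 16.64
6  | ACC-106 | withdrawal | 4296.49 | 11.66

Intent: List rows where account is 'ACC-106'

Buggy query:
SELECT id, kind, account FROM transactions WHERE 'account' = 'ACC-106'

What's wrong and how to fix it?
Bug: Single quotes denote string literals in SQL; the column name is being compared as a constant string

Fix: Remove the quotes around the column name (or use double quotes for an identifier)

Corrected query:
SELECT id, kind, account FROM transactions WHERE account = 'ACC-106'

Result:
id | kind       | account
---+------------+--------
2  | refund     | ACC-106
6  | withdrawal | ACC-106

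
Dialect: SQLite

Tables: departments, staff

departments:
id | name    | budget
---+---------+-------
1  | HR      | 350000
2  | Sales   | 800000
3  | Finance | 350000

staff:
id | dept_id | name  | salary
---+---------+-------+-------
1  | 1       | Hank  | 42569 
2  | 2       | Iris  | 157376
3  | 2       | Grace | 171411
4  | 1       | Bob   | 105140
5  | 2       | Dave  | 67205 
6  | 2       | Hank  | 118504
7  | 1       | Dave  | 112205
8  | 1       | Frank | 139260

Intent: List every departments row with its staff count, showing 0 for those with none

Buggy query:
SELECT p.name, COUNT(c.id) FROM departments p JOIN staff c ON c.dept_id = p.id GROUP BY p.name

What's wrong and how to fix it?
Bug: An inner join excludes parents with zero children

Fix: Use LEFT JOIN so parents without children still appear (COUNT(c.id) gives 0)

Corrected query:
SELECT p.name, COUNT(c.id) FROM departments p LEFT JOIN staff c ON c.dept_id = p.id GROUP BY p.name

Result:
name    | COUNT(c.id)
--------+------------
Finance | 0          
HR      | 4          
Sales   | 4          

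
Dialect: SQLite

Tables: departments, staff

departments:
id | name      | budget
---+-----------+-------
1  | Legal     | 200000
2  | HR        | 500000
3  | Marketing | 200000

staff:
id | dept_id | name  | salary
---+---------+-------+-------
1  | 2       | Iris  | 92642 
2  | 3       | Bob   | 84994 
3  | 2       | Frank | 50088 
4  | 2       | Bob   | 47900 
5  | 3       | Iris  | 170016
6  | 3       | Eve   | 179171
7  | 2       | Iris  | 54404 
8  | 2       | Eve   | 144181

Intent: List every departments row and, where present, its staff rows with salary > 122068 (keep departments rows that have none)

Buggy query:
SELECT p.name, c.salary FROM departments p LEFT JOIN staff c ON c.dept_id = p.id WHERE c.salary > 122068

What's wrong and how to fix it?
Bug: A WHERE condition on the right-hand table after LEFT JOIN drops unmatched parents

Fix: Put 'c.salary > 122068' in the JOIN's ON clause instead of WHERE

Corrected query:
SELECT p.name, c.salary FROM departments p LEFT JOIN staff c ON c.dept_id = p.id AND c.salary > 122068

Result:
name      | salary
----------+-------
Legal     | NULL  
HR        | 144181
Marketing | 170016
Marketing | 179171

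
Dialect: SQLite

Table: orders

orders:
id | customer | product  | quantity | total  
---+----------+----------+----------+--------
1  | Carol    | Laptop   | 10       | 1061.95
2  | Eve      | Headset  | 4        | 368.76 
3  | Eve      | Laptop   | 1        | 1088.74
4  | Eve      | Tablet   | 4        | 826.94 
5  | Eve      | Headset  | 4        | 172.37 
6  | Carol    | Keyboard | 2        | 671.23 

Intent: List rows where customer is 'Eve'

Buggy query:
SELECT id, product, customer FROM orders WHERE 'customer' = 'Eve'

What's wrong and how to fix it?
Bug: 'customer' in single quotes is a string literal, not the column; the comparison is literal-vs-literal and never true

Fix: Remove the quotes around the column name (or use double quotes for an identifier)

Corrected query:
SELECT id, product, customer FROM orders WHERE customer = 'Eve'

Result:
id | product | customer
---+---------+---------
2  | Headset | Eve     
3  | Laptop  | Eve     
4  | Tablet  | Eve     
5  | Headset | Eve     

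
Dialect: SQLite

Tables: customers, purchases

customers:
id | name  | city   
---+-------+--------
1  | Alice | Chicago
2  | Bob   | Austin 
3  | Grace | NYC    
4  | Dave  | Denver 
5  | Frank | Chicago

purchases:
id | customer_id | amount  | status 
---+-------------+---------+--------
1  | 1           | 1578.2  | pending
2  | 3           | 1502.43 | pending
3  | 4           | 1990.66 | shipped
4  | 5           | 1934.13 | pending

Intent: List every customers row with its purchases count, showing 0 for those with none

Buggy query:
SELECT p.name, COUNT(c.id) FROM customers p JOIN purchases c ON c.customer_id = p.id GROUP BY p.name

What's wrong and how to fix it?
Bug: INNER JOIN drops customers rows that have no matching purchases rows

Fix: Switch to LEFT JOIN to retain unmatched parent rows

Corrected query:
SELECT p.name, COUNT(c.id) FROM customers p LEFT JOIN purchases c ON c.customer_id = p.id GROUP BY p.name

Result:
name  | COUNT(c.id)
------+------------
Alice | 1          
Bob   | 0          
Dave  | 1          
Frank | 1          
Grace | 1          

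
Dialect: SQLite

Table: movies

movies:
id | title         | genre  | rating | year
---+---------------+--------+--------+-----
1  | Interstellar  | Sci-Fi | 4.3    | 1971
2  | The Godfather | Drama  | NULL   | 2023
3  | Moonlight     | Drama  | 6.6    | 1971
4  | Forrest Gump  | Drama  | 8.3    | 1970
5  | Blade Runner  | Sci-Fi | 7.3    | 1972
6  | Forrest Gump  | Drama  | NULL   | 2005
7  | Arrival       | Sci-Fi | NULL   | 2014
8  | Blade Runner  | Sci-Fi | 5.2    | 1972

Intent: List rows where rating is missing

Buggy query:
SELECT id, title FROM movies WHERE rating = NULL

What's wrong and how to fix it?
Bug: Comparing to NULL with '=' never matches; NULL = NULL is unknown, not true

Fix: Use IS NULL to test for NULL

Corrected query:
SELECT id, title FROM movies WHERE rating IS NULL

Result:
id | title        
---+--------------
2  | The Godfather
6  | Forrest Gump 
7  | Arrival      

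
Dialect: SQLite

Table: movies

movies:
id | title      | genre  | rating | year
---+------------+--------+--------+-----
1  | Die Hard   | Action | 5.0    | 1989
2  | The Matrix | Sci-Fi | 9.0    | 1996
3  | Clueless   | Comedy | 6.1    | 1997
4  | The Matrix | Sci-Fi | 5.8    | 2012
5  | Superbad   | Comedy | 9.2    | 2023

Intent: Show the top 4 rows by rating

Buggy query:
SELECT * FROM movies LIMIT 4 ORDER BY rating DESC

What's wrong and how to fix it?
Bug: LIMIT must come after ORDER BY

Fix: Sort with ORDER BY, then apply LIMIT

Corrected query:
SELECT * FROM movies ORDER BY rating DESC LIMIT 4

Result:
id | title      | genre  | rating | year
---+------------+--------+--------+-----
5  | Superbad   | Comedy | 9.2    | 2023
2  | The Matrix | Sci-Fi | 9      | 1996
3  | Clueless   | Comedy | 6.1    | 1997
4  | The Matrix | Sci-Fi | 5.8    | 2012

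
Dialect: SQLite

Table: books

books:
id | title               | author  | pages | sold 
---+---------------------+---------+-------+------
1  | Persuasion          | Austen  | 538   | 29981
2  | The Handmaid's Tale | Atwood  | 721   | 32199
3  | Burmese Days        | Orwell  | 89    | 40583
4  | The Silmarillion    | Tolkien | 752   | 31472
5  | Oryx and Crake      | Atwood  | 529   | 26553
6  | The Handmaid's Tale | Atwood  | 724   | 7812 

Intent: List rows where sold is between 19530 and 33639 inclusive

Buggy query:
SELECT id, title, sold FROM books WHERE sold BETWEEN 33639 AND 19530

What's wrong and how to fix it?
Bug: BETWEEN expects the lower bound first; with 33639 AND 19530 the range is empty

Fix: Write BETWEEN 19530 AND 33639

Corrected query:
SELECT id, title, sold FROM books WHERE sold BETWEEN 19530 AND 33639

Result:
id | title               | sold 
---+---------------------+------
1  | Persuasion          | 29981
2  | The Handmaid's Tale | 32199
4  | The Silmarillion    | 31472
5  | Oryx and Crake      | 26553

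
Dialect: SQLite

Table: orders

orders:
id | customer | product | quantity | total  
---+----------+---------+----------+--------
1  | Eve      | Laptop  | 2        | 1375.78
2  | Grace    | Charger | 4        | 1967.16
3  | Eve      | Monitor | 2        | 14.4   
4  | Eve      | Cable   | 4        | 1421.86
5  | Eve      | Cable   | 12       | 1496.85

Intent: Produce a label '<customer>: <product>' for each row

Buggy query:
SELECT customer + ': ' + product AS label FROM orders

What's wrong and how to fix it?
Bug: '+' is numeric addition; on text columns SQLite converts them to 0 instead of concatenating

Fix: Use the || operator for string concatenation

Corrected query:
SELECT customer || ': ' || product AS label FROM orders

Result:
label         
--------------
Eve: Laptop   
Grace: Charger
Eve: Monitor  
Eve: Cable    
Eve: Cable    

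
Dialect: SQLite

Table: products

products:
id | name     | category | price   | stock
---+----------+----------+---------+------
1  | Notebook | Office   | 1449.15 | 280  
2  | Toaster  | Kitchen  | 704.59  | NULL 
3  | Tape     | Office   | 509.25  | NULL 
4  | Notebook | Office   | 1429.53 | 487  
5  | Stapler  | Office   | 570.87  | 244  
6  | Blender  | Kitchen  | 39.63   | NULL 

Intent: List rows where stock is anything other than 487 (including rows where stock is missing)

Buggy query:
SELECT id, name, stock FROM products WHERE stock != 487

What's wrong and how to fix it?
Bug: 'stock != 487' is unknown when stock is NULL, so NULL rows are silently excluded

Fix: Handle NULL separately with IS NULL alongside the inequality

Corrected query:
SELECT id, name, stock FROM products WHERE stock != 487 OR stock IS NULL

Result:
id | name     | stock
---+----------+------
1  | Notebook | 280  
2  | Toaster  | NULL 
3  | Tape     | NULL 
5  | Stapler  | 244  
6  | Blender  | NULL 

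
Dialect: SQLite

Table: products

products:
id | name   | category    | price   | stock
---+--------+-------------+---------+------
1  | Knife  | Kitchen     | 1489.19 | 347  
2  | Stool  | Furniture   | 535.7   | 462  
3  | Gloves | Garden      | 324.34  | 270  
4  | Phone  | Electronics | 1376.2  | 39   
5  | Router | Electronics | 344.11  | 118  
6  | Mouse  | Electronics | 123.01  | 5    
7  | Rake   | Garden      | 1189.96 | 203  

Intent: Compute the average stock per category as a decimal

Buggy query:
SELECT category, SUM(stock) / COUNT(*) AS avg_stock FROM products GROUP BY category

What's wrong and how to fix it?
Bug: SUM(stock) and COUNT(*) are both integers; the division truncates the fractional part

Fix: Multiply by 1.0 (or CAST to REAL) to force floating-point division

Corrected query:
SELECT category, SUM(stock) * 1.0 / COUNT(*) AS avg_stock FROM products GROUP BY category

Result:
category    | avg_stock
------------+----------
Electronics | 54       
Furniture   | 462      
Garden      | 236.5    
Kitchen     | 347      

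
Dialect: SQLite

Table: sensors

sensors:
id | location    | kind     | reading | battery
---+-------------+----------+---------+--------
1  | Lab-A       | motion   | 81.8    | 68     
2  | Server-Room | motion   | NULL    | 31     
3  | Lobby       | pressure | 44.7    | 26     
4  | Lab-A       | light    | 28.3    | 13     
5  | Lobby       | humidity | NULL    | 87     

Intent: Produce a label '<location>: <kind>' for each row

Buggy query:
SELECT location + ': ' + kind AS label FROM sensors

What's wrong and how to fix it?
Bug: '+' is numeric addition; on text columns SQLite converts them to 0 instead of concatenating

Fix: Use the || operator for string concatenation

Corrected query:
SELECT location || ': ' || kind AS label FROM sensors

Result:
label              
-------------------
Lab-A: motion      
Server-Room: motion
Lobby: pressure    
Lab-A: light       
Lobby: humidity    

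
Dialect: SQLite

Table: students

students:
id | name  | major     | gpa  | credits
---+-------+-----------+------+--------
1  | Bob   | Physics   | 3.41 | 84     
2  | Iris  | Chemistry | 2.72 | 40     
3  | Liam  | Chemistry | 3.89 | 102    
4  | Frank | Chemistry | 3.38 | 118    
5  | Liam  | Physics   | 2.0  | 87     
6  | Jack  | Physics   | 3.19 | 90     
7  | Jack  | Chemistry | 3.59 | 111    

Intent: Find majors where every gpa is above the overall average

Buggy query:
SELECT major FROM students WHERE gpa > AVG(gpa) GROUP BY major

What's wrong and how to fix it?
Bug: AVG() is an aggregate; it can't sit directly in WHERE

Fix: Use a subquery for AVG and a HAVING MIN(...) filter so the condition holds for every row in the group

Corrected query:
SELECT major FROM students GROUP BY major HAVING MIN(gpa) > (SELECT AVG(gpa) FROM students)

Result:
(no rows)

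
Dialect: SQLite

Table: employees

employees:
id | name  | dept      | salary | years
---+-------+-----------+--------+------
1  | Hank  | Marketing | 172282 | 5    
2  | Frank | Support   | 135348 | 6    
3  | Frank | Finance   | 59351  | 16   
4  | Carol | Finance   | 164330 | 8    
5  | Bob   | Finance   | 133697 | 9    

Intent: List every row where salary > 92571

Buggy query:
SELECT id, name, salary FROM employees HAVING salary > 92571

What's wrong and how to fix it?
Bug: This is a non-aggregate query (no GROUP BY, no aggregates), so in SQLite the HAVING clause is invalid here; a row-level condition belongs in WHERE

Fix: Replace HAVING with WHERE since the condition applies to individual rows

Corrected query:
SELECT id, name, salary FROM employees WHERE salary > 92571

Result:
id | name  | salary
---+-------+-------
1  | Hank  | 172282
2  | Frank | 135348
4  | Carol | 164330
5  | Bob   | 133697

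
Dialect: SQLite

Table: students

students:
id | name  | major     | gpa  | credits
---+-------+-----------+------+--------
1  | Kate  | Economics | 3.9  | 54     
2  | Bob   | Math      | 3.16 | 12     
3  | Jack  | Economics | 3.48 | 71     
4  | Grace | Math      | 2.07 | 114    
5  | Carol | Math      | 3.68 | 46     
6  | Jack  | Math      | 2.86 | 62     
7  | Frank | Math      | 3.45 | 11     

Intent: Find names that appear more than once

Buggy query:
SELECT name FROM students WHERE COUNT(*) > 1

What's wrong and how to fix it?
Bug: WHERE can't reference COUNT(*); aggregates are computed after WHERE

Fix: GROUP BY name, then filter groups with HAVING COUNT(*) > 1

Corrected query:
SELECT name FROM students GROUP BY name HAVING COUNT(*) > 1

Result:
name
----
Jack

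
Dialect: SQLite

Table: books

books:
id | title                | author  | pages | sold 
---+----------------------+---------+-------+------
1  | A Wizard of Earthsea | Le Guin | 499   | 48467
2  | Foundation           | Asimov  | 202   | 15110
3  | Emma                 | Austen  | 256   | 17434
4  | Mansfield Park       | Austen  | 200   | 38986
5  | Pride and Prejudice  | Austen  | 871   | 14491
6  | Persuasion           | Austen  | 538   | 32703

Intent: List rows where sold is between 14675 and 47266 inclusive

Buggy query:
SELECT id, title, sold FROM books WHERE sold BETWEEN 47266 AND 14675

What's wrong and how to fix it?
Bug: The bounds are reversed; BETWEEN a AND b requires a <= b to match anything

Fix: Swap the bounds so the smaller value comes first

Corrected query:
SELECT id, title, sold FROM books WHERE sold BETWEEN 14675 AND 47266

Result:
id | title          | sold 
---+----------------+------
2  | Foundation     | 15110
3  | Emma           | 17434
4  | Mansfield Park | 38986
6  | Persuasion     | 32703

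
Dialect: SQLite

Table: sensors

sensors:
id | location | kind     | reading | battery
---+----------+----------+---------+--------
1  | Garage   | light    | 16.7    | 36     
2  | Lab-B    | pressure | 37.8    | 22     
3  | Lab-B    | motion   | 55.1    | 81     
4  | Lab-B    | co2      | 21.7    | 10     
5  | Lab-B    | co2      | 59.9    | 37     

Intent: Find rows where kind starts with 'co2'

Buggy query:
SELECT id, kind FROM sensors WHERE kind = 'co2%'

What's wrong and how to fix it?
Bug: '=' compares the literal string including the % character; pattern matching needs LIKE

Fix: Use LIKE for wildcard pattern matching

Corrected query:
SELECT id, kind FROM sensors WHERE kind LIKE 'co2%'

Result:
id | kind
---+-----
4  | co2 
5  | co2 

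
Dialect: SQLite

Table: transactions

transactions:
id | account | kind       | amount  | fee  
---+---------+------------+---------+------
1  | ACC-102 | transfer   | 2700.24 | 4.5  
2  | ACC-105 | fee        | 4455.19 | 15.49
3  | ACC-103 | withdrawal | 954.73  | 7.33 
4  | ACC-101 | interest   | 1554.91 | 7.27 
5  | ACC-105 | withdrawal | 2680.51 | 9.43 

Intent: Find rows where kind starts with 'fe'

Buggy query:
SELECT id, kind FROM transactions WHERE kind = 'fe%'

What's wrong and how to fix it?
Bug: '=' compares the literal string including the % character; pattern matching needs LIKE

Fix: Replace '=' with LIKE so 'fe%' is treated as a pattern

Corrected query:
SELECT id, kind FROM transactions WHERE kind LIKE 'fe%'

Result:
id | kind
---+-----
2  | fee 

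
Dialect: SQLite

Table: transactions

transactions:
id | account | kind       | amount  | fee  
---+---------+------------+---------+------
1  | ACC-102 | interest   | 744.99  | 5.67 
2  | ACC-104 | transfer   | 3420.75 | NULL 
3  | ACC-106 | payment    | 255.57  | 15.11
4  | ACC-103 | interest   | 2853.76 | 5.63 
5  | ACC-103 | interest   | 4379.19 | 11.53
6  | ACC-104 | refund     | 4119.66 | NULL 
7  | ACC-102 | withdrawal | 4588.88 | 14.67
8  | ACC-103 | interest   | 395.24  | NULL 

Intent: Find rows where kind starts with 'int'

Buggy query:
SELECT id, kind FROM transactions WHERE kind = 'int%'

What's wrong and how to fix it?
Bug: Wildcards only work with LIKE; '=' treats '%' as a literal character

Fix: Replace '=' with LIKE so 'int%' is treated as a pattern

Corrected query:
SELECT id, kind FROM transactions WHERE kind LIKE 'int%'

Result:
id | kind    
---+---------
1  | interest
4  | interest
5  | interest
8  | interest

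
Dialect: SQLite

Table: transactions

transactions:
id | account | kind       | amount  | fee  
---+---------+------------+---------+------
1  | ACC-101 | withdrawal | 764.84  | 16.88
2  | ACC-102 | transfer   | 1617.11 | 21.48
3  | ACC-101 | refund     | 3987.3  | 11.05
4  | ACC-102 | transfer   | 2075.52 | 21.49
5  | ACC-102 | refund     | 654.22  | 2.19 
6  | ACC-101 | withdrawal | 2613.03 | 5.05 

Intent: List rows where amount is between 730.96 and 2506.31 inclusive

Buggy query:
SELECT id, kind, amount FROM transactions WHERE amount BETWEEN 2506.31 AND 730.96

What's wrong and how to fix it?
Bug: BETWEEN expects the lower bound first; with 2506.31 AND 730.96 the range is empty

Fix: Write BETWEEN 730.96 AND 2506.31

Corrected query:
SELECT id, kind, amount FROM transactions WHERE amount BETWEEN 730.96 AND 2506.31

Result:
id | kind       | amount 
---+------------+--------
1  | withdrawal | 764.84 
2  | transfer   | 1617.11
4  | transfer   | 2075.52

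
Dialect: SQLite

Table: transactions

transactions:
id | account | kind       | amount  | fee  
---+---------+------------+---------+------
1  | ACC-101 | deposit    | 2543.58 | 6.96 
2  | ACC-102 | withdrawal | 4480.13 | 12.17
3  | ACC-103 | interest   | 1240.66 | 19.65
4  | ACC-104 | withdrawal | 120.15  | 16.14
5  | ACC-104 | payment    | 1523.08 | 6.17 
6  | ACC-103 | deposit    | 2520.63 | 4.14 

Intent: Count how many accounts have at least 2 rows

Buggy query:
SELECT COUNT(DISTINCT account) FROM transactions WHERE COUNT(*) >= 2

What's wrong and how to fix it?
Bug: COUNT(*) cannot appear in WHERE; the per-group count doesn't exist yet

Fix: Use a subquery that GROUPs and filters with HAVING, then count its rows

Corrected query:
SELECT COUNT(*) FROM (SELECT account FROM transactions GROUP BY account HAVING COUNT(*) >= 2)

Result:
COUNT(*)
--------
2       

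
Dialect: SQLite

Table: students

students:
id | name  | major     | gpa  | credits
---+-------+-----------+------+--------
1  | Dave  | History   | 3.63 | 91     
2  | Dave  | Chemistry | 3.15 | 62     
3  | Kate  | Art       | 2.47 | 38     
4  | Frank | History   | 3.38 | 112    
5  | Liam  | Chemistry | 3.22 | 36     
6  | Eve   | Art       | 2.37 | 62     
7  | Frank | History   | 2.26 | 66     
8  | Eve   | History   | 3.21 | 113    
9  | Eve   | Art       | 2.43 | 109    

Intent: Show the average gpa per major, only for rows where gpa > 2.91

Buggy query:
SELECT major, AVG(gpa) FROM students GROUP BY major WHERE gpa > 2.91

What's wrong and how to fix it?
Bug: WHERE cannot follow GROUP BY

Fix: Move the WHERE clause before GROUP BY

Corrected query:
SELECT major, AVG(gpa) FROM students WHERE gpa > 2.91 GROUP BY major

Result:
major     | AVG(gpa)
----------+---------
Chemistry | 3.185   
History   | 3.406667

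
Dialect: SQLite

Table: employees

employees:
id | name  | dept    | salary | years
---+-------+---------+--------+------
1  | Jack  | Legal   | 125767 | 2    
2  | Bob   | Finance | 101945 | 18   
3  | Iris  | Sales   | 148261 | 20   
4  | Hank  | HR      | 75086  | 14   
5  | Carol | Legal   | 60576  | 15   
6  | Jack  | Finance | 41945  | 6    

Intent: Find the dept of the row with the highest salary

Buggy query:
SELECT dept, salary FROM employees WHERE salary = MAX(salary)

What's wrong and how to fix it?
Bug: MAX(salary) is an aggregate and cannot be used directly in WHERE

Fix: Use a subquery: WHERE salary = (SELECT MAX(salary) FROM employees)

Corrected query:
SELECT dept, salary FROM employees WHERE salary = (SELECT MAX(salary) FROM employees)

Result:
dept  | salary
------+-------
Sales | 148261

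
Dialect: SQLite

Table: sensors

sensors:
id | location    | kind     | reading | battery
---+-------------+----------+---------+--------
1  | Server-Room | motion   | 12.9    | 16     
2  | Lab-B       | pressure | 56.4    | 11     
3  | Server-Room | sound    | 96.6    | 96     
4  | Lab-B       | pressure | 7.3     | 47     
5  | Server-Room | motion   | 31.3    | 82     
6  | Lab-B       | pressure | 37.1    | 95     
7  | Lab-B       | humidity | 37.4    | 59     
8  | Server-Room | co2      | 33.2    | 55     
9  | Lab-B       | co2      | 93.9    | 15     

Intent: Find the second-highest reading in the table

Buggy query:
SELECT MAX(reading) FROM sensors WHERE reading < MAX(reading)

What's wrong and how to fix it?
Bug: MAX(reading) on the right of the comparison is an aggregate-in-WHERE error

Fix: Compute the overall MAX in a subquery, then take MAX of rows below it

Corrected query:
SELECT MAX(reading) FROM sensors WHERE reading < (SELECT MAX(reading) FROM sensors)

Result:
MAX(reading)
------------
93.9        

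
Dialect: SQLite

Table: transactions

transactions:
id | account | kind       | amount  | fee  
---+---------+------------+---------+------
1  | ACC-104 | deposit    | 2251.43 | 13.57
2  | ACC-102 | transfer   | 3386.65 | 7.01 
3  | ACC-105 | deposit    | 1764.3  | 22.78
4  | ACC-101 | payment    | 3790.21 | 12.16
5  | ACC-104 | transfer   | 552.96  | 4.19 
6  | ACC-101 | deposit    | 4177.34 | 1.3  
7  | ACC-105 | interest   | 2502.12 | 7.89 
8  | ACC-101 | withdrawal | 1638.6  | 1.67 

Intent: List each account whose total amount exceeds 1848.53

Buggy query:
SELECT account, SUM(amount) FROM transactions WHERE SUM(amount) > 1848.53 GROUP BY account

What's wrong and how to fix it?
Bug: SUM(amount) is an aggregate, but WHERE filters rows before aggregation

Fix: Move the aggregate condition to a HAVING clause

Corrected query:
SELECT account, SUM(amount) FROM transactions GROUP BY account HAVING SUM(amount) > 1848.53

Result:
account | SUM(amount)
--------+------------
ACC-101 | 9606.15    
ACC-102 | 3386.65    
ACC-104 | 2804.39    
ACC-105 | 4266.42    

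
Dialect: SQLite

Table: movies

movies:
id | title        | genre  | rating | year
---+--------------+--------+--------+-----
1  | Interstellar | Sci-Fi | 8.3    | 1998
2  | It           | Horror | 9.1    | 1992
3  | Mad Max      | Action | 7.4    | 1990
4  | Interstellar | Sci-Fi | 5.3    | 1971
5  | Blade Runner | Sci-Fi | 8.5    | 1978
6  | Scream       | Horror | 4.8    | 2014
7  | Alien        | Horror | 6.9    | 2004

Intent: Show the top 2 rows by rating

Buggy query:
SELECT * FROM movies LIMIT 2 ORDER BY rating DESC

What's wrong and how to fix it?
Bug: LIMIT must come after ORDER BY

Fix: Swap the clauses: ORDER BY first, then LIMIT

Corrected query:
SELECT * FROM movies ORDER BY rating DESC LIMIT 2

Result:
id | title        | genre  | rating | year
---+--------------+--------+--------+-----
2  | It           | Horror | 9.1    | 1992
5  | Blade Runner | Sci-Fi | 8.5    | 1978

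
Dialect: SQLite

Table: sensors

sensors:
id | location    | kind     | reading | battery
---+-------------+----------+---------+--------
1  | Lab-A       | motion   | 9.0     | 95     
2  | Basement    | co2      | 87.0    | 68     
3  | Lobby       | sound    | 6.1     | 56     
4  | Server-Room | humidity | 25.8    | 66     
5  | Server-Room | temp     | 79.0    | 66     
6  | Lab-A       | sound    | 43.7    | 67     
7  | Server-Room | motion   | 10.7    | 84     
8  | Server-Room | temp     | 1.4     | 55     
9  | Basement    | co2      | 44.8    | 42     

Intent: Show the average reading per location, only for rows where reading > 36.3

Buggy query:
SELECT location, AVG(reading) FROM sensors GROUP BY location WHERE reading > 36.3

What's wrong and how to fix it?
Bug: WHERE cannot follow GROUP BY

Fix: Move the WHERE clause before GROUP BY

Corrected query:
SELECT location, AVG(reading) FROM sensors WHERE reading > 36.3 GROUP BY location

Result:
location    | AVG(reading)
------------+-------------
Basement    | 65.9        
Lab-A       | 43.7        
Server-Room | 79          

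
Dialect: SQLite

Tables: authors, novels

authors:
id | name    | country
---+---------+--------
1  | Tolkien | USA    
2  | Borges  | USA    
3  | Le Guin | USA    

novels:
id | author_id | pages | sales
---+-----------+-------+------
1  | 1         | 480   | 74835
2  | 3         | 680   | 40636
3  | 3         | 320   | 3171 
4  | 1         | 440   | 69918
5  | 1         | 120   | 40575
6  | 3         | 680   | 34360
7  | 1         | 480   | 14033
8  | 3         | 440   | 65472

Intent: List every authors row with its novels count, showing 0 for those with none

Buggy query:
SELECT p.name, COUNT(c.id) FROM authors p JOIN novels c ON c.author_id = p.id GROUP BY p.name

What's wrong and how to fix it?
Bug: INNER JOIN drops authors rows that have no matching novels rows

Fix: Switch to LEFT JOIN to retain unmatched parent rows

Corrected query:
SELECT p.name, COUNT(c.id) FROM authors p LEFT JOIN novels c ON c.author_id = p.id GROUP BY p.name

Result:
name    | COUNT(c.id)
--------+------------
Borges  | 0          
Le Guin | 4          
Tolkien | 4          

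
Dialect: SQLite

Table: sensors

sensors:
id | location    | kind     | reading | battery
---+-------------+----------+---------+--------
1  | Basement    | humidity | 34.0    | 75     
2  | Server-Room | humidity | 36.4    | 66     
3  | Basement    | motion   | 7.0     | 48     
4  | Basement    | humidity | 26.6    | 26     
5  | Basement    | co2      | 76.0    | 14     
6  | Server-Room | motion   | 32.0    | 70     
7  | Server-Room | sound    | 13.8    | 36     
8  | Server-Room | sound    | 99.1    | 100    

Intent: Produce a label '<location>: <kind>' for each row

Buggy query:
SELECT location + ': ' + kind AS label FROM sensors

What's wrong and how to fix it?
Bug: '+' is numeric addition; on text columns SQLite converts them to 0 instead of concatenating

Fix: Use the || operator for string concatenation

Corrected query:
SELECT location || ': ' || kind AS label FROM sensors

Result:
label                
---------------------
Basement: humidity   
Server-Room: humidity
Basement: motion     
Basement: humidity   
Basement: co2        
Server-Room: motion  
Server-Room: sound   
Server-Room: sound   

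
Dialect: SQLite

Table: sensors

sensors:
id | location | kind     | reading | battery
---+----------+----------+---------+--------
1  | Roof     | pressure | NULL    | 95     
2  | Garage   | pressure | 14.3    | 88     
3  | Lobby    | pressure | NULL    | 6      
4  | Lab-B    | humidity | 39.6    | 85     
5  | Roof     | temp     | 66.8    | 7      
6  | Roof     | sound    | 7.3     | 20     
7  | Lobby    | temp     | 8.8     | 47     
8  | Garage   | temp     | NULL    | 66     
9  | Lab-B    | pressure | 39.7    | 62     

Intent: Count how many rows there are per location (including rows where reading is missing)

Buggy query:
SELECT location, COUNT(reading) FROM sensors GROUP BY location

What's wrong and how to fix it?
Bug: COUNT(column) counts non-NULL values only; rows with NULL reading aren't counted

Fix: Replace COUNT(reading) with COUNT(*)

Corrected query:
SELECT location, COUNT(*) FROM sensors GROUP BY location

Result:
location | COUNT(*)
---------+---------
Garage   | 2       
Lab-B    | 2       
Lobby    | 2       
Roof     | 3       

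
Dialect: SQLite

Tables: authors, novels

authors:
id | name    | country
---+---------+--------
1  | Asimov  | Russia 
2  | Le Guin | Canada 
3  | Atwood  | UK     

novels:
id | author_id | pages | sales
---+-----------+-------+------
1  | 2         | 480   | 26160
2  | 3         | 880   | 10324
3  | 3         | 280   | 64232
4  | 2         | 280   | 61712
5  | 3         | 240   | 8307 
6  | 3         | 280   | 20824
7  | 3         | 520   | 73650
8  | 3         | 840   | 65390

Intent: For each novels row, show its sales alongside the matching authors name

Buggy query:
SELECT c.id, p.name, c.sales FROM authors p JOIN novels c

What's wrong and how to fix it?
Bug: JOIN with no ON clause produces a cartesian product; every novels row pairs with every authors row

Fix: Specify the join condition linking the foreign key to the parent id

Corrected query:
SELECT c.id, p.name, c.sales FROM authors p JOIN novels c ON c.author_id = p.id

Result:
id | name    | sales
---+---------+------
1  | Le Guin | 26160
2  | Atwood  | 10324
3  | Atwood  | 64232
4  | Le Guin | 61712
5  | Atwood  | 8307 
6  | Atwood  | 20824
7  | Atwood  | 73650
8  | Atwood  | 65390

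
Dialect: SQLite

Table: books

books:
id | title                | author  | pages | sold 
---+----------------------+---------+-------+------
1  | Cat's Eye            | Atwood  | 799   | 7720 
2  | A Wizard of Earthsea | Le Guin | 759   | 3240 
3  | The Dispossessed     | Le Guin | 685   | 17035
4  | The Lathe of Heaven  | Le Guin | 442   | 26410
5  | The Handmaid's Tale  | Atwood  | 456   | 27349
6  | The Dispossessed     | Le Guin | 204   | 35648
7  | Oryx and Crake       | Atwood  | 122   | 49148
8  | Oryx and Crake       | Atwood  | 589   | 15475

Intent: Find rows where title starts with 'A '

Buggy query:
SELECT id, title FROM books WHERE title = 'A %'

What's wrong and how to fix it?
Bug: Wildcards only work with LIKE; '=' treats '%' as a literal character

Fix: Replace '=' with LIKE so 'A %' is treated as a pattern

Corrected query:
SELECT id, title FROM books WHERE title LIKE 'A %'

Result:
id | title               
---+---------------------
2  | A Wizard of Earthsea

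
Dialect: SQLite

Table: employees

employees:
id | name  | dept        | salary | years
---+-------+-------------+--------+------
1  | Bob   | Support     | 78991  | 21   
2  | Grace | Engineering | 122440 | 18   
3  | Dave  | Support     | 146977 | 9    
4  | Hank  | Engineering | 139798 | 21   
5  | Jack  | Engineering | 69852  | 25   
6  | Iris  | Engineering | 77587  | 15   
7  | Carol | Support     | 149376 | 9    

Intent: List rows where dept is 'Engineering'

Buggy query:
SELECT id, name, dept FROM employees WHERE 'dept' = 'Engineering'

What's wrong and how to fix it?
Bug: 'dept' in single quotes is a string literal, not the column; the comparison is literal-vs-literal and never true

Fix: Remove the quotes around the column name (or use double quotes for an identifier)

Corrected query:
SELECT id, name, dept FROM employees WHERE dept = 'Engineering'

Result:
id | name  | dept       
---+-------+------------
2  | Grace | Engineering
4  | Hank  | Engineering
5  | Jack  | Engineering
6  | Iris  | Engineering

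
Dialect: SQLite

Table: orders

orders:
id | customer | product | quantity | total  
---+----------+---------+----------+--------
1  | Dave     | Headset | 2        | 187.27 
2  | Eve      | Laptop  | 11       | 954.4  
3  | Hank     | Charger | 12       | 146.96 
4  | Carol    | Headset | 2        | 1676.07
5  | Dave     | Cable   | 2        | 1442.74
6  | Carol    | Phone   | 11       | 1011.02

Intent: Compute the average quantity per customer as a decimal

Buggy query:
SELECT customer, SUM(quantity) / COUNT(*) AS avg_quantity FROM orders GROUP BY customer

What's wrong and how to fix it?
Bug: SUM(quantity) and COUNT(*) are both integers; the division truncates the fractional part

Fix: Multiply by 1.0 (or CAST to REAL) to force floating-point division

Corrected query:
SELECT customer, SUM(quantity) * 1.0 / COUNT(*) AS avg_quantity FROM orders GROUP BY customer

Result:
customer | avg_quantity
---------+-------------
Carol    | 6.5         
Dave     | 2           
Eve      | 11          
Hank     | 12          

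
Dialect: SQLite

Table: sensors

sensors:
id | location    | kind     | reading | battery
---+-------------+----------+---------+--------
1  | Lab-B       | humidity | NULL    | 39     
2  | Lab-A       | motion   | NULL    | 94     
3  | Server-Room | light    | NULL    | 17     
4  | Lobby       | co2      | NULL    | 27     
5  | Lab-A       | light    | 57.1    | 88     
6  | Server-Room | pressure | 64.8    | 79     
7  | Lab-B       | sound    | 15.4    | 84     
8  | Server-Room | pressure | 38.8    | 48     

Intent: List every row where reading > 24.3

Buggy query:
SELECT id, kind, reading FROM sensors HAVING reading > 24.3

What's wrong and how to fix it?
Bug: HAVING filters the output of aggregation, but this query has no GROUP BY and no aggregate functions, so SQLite rejects it (HAVING clause on a non-aggregate query); the condition here is per row

Fix: Use WHERE for row-level filtering

Corrected query:
SELECT id, kind, reading FROM sensors WHERE reading > 24.3

Result:
id | kind     | reading
---+----------+--------
5  | light    | 57.1   
6  | pressure | 64.8   
8  | pressure | 38.8   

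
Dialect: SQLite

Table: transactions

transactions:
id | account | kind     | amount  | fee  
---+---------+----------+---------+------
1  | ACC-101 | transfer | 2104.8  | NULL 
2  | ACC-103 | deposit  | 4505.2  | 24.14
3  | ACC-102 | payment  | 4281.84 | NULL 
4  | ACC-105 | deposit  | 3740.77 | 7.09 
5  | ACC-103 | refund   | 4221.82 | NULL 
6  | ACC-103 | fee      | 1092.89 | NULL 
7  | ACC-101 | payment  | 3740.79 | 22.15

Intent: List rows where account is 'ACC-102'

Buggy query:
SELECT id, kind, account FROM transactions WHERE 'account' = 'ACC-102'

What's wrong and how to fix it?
Bug: 'account' in single quotes is a string literal, not the column; the comparison is literal-vs-literal and never true

Fix: Remove the quotes around the column name (or use double quotes for an identifier)

Corrected query:
SELECT id, kind, account FROM transactions WHERE account = 'ACC-102'

Result:
id | kind    | account
---+---------+--------
3  | payment | ACC-102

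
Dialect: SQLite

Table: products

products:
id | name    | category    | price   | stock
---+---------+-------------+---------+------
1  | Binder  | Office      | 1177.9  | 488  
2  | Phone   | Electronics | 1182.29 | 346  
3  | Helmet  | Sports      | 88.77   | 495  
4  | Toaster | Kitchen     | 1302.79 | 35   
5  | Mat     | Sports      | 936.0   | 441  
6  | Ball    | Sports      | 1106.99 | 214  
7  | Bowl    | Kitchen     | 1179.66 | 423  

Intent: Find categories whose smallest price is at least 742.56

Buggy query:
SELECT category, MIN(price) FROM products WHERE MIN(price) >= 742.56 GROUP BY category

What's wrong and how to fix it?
Bug: Aggregates like MIN are computed per group after WHERE runs

Fix: Use HAVING for the per-group MIN condition

Corrected query:
SELECT category, MIN(price) FROM products GROUP BY category HAVING MIN(price) >= 742.56

Result:
category    | MIN(price)
------------+-----------
Electronics | 1182.29   
Kitchen     | 1179.66   
Office      | 1177.9    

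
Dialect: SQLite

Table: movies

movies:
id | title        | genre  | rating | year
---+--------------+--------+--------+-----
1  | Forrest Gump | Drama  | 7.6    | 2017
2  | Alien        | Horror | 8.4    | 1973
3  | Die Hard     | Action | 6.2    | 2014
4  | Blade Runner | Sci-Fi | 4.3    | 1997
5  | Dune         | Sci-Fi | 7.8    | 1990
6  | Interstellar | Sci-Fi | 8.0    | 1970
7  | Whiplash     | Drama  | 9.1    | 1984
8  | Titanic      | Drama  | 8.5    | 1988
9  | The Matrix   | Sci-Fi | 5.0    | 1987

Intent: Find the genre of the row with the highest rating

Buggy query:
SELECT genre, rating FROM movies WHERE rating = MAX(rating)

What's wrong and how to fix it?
Bug: WHERE is evaluated per row; an aggregate over the whole table isn't defined there

Fix: Use a subquery: WHERE rating = (SELECT MAX(rating) FROM movies)

Corrected query:
SELECT genre, rating FROM movies WHERE rating = (SELECT MAX(rating) FROM movies)

Result:
genre | rating
------+-------
Drama | 9.1   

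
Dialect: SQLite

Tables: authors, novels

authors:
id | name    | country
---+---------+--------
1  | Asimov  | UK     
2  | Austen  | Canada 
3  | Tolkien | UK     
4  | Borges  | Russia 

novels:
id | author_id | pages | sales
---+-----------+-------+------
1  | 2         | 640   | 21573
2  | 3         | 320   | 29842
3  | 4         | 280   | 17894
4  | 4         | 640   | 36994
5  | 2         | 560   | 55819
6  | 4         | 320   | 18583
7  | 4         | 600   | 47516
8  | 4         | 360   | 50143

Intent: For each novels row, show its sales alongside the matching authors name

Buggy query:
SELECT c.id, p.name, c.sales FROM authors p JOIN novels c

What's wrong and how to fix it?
Bug: JOIN with no ON clause produces a cartesian product; every novels row pairs with every authors row

Fix: Add ON c.author_id = p.id to the JOIN

Corrected query:
SELECT c.id, p.name, c.sales FROM authors p JOIN novels c ON c.author_id = p.id

Result:
id | name    | sales
---+---------+------
1  | Austen  | 21573
2  | Tolkien | 29842
3  | Borges  | 17894
4  | Borges  | 36994
5  | Austen  | 55819
6  | Borges  | 18583
7  | Borges  | 47516
8  | Borges  | 50143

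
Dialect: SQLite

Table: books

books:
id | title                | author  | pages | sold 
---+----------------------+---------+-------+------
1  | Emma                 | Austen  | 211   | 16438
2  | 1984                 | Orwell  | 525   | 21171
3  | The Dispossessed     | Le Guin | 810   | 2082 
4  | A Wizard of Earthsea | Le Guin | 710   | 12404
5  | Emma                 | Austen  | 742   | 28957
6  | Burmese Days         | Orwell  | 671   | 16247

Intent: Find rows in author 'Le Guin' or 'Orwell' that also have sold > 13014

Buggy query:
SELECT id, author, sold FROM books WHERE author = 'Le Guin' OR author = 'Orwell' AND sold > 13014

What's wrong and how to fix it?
Bug: Without parentheses, AND is evaluated before OR, so the sold filter only applies to the 'Orwell' branch

Fix: Group the OR with parentheses (or use IN), then AND the threshold

Corrected query:
SELECT id, author, sold FROM books WHERE (author = 'Le Guin' OR author = 'Orwell') AND sold > 13014

Result:
id | author | sold 
---+--------+------
2  | Orwell | 21171
6  | Orwell | 16247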